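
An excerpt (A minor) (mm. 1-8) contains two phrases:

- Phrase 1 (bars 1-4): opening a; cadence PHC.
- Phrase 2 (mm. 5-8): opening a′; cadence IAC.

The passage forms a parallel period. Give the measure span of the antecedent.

The antecedent is the phrase ending with the weaker cadence (Phrygian half cadence, phrase 1) and the consequent the one ending more conclusively (imperfect authentic cadence, phrase 2); the antecedent is measures 1-4.

measures 1–4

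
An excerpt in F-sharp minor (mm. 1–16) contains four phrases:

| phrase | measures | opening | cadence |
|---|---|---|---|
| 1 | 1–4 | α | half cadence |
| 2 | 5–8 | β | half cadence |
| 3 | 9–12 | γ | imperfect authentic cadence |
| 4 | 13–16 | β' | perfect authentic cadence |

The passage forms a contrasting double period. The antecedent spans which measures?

measures 1–8

In a double period the four phrases pair into a large antecedent (phrases 1–2, ending half cadence) and a large consequent (phrases 3–4, ending perfect authentic cadence). The antecedent spans measures 1–8.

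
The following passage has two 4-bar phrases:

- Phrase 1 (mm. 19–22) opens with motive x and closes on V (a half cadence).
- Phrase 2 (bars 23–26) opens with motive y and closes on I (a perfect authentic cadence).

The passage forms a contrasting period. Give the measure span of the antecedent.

The antecedent is the phrase ending with the weaker cadence (half cadence, phrase 1) and the consequent the one ending more conclusively (perfect authentic cadence, phrase 2); the antecedent is mm. 19–22.

measures 19–22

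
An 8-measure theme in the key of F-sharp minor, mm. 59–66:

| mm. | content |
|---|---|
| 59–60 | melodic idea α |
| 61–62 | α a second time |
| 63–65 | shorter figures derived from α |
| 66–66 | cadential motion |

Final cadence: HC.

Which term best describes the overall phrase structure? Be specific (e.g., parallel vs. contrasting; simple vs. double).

Basic idea (bars 59-60) + its repetition (mm. 61–62) form the presentation; fragmentation and cadence (mm. 63–66) form the continuation — the 8-bar whole is a sentence.

sentence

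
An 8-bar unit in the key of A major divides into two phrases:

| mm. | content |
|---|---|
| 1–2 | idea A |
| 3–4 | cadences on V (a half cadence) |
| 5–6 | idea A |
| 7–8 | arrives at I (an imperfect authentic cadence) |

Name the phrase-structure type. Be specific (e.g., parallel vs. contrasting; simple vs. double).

parallel period

Phrase 1 ends with a half cadence (weaker) and phrase 2 with an imperfect authentic cadence (stronger): antecedent + consequent = a period.
The two phrases open with the same material (A / A), so the period is parallel.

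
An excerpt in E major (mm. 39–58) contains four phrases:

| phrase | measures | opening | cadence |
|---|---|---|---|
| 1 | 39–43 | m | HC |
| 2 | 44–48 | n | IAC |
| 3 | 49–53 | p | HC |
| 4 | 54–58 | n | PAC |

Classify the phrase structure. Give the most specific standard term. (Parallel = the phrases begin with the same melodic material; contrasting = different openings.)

contrasting double period

Four phrases in two halves: the first half (bars 39-48) ends with an imperfect authentic cadence, the second (mm. 49–58) with a perfect authentic cadence — a large antecedent–consequent pair, i.e. a double period.
Phrase 3 begins with different material from phrase 1, making it contrasting.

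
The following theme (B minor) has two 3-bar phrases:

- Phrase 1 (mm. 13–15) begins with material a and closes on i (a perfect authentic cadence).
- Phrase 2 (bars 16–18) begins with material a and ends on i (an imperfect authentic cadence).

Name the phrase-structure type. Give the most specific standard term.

phrase group

The second phrase closes with an imperfect authentic cadence, which is not stronger than the first phrase's perfect authentic cadence; without a weak→strong cadential pair there is no antecedent–consequent relationship, so this is a phrase group rather than a period.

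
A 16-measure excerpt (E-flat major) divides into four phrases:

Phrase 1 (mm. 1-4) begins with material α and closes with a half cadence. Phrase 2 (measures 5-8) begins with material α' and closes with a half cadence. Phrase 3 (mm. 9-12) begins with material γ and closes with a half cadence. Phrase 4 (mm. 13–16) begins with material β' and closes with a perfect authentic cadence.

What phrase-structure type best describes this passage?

Four phrases in two halves: the first half (bars 1–8) ends with a half cadence, the second (mm. 9-16) with a perfect authentic cadence — a large antecedent–consequent pair, i.e. a double period.
Phrase 3 begins with different material from phrase 1, making it contrasting.

contrasting double period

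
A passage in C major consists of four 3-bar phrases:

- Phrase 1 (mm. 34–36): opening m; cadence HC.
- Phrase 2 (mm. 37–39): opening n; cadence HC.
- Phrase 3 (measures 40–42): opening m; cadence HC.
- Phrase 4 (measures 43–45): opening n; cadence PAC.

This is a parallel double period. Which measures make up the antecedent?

measures 34–39

In a double period the first pair of phrases (ending half cadence) is the large antecedent and the second pair (ending perfect authentic cadence) is the large consequent; the antecedent is measures 34–39.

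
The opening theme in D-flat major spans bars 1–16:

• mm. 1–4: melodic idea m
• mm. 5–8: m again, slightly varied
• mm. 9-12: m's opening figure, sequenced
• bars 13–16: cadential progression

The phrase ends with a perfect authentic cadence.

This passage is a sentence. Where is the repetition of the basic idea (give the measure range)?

The presentation of a sentence is the basic idea (bars 1–4) plus its repetition (mm. 5–8); the repetition of the basic idea is therefore bars 5-8.

measures 5–8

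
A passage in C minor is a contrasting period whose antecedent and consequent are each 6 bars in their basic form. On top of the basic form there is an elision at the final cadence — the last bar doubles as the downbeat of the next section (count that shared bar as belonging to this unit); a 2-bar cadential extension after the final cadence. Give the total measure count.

Basic contrasting period: 6 + 6 = 12 bars.
12 (basic form) + 2 (cadential extension) = 14.
The elision shares a bar with the next section but does not change this unit's count.

14 measures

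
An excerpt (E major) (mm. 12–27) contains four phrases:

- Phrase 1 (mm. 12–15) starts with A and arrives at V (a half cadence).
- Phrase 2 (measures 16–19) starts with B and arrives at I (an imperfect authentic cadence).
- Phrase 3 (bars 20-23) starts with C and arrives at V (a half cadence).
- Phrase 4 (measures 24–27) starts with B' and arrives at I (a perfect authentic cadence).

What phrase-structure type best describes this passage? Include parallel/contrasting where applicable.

Four phrases in two halves: the first half (measures 12–19) ends with an imperfect authentic cadence, the second (bars 20-27) with a perfect authentic cadence — a large antecedent–consequent pair, i.e. a double period.
Phrase 3 begins with different material from phrase 1, making it contrasting.

contrasting double period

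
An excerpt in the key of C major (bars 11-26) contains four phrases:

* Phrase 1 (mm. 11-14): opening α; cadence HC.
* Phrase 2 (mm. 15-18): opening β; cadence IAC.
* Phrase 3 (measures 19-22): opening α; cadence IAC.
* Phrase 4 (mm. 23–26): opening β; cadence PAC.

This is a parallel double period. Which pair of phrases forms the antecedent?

In a double period the first pair of phrases (ending imperfect authentic cadence) is the large antecedent and the second pair (ending perfect authentic cadence) is the large consequent; the antecedent is phrases 1 and 2.

phrases 1 and 2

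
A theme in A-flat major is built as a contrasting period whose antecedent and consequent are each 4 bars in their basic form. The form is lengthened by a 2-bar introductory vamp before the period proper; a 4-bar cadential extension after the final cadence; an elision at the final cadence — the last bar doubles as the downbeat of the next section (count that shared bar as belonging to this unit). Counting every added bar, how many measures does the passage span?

Basic contrasting period: 4 + 4 = 8 bars.
8 (basic form) + 2 (introduction) + 4 (cadential extension) = 14.
The elision shares a bar with the next section but does not change this unit's count.

14 measures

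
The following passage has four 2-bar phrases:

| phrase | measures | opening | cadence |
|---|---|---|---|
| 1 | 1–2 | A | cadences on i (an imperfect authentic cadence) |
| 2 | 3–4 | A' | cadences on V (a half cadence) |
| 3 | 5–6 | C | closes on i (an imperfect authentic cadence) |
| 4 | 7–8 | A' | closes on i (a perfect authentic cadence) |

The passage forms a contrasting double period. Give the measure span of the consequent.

In a double period the four phrases pair into a large antecedent (phrases 1–2, ending half cadence) and a large consequent (phrases 3–4, ending perfect authentic cadence). The consequent spans mm. 5–8.

measures 5–8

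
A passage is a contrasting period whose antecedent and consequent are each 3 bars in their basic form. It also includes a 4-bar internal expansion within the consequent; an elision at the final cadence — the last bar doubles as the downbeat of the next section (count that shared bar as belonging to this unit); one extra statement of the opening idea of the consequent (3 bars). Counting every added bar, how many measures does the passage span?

Basic contrasting period: 3 + 3 = 6 bars.
6 (basic form) + 4 (internal expansion) + 3 (extra statement) = 13.
The elision shares a bar with the next section but does not change this unit's count.

13 measures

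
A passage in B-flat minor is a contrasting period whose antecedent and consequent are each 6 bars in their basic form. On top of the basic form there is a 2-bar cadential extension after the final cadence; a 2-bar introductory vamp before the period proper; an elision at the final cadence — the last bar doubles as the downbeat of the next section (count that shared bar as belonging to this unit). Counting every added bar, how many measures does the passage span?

Basic contrasting period: 6 + 6 = 12 bars.
12 (basic form) + 2 (cadential extension) + 2 (introduction) = 16.
The elision shares a bar with the next section but does not change this unit's count.

16 measures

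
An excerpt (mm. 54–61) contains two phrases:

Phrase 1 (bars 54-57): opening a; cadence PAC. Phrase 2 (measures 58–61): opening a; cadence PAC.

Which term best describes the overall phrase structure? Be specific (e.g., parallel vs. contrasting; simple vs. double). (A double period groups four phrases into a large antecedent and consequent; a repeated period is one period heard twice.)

repeated phrase

Both phrases have the same opening (a) and the same cadence (perfect authentic cadence): the second is a restatement, not a consequent, so this is a repeated phrase rather than a period.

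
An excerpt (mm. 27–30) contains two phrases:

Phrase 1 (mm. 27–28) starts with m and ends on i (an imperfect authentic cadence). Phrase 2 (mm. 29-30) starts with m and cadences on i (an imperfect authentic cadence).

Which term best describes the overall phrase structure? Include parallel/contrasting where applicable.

Both phrases have the same opening (m) and the same cadence (imperfect authentic cadence): the second is a restatement, not a consequent, so this is a repeated phrase rather than a period.

repeated phrase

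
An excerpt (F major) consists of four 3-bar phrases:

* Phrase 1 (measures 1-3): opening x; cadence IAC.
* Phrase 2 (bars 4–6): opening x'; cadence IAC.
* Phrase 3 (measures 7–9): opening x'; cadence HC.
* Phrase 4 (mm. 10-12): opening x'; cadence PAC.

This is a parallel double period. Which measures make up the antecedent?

measures 1–6

In a double period the first pair of phrases (ending imperfect authentic cadence) is the large antecedent and the second pair (ending perfect authentic cadence) is the large consequent; the antecedent is measures 1–6.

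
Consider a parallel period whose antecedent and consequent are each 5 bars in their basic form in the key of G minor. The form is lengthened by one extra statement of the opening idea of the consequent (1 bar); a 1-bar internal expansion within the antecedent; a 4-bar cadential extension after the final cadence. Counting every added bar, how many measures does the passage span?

Basic parallel period: 5 + 5 = 10 bars.
10 (basic form) + 1 (extra statement) + 1 (internal expansion) + 4 (cadential extension) = 16.

16 measures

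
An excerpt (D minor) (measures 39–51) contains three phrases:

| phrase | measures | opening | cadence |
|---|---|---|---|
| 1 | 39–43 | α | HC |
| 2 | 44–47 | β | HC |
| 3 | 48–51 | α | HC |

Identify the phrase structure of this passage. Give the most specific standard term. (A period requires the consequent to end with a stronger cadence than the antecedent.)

The final phrase closes with a half cadence, which is not stronger than the preceding half cadence; the 3 phrases lack an overall antecedent–consequent design and so form a phrase group.

phrase group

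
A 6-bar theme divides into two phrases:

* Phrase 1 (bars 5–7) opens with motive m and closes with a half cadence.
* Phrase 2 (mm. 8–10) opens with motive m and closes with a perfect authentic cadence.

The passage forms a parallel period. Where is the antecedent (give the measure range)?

measures 5–7

The antecedent is the phrase ending with the weaker cadence (half cadence, phrase 1) and the consequent the one ending more conclusively (perfect authentic cadence, phrase 2); the antecedent is measures 5–7.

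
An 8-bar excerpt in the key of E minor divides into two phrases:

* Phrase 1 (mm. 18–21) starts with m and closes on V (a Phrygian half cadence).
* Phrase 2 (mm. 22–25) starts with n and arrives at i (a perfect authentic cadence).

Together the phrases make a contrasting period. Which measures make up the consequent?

measures 22–25

The phrase ending with the weaker cadence (Phrygian half cadence) is the antecedent; the one ending more conclusively (perfect authentic cadence) is the consequent. The consequent is measures 22–25.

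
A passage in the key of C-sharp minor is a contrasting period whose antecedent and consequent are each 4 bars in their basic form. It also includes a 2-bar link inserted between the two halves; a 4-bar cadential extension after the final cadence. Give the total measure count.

14 measures

Basic contrasting period: 4 + 4 = 8 bars.
8 (basic form) + 2 (link) + 4 (cadential extension) = 14.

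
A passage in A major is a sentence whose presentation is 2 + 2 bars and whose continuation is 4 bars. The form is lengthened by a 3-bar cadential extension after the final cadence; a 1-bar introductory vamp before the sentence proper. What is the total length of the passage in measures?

Basic sentence: 2 + 2 + 4 = 8 bars.
8 (basic form) + 3 (cadential extension) + 1 (introduction) = 12.

12 measures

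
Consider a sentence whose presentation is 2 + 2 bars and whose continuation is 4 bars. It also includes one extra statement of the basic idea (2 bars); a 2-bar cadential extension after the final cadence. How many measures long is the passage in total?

12 measures

Basic sentence: 2 + 2 + 4 = 8 bars.
8 (basic form) + 2 (extra statement) + 2 (cadential extension) = 12.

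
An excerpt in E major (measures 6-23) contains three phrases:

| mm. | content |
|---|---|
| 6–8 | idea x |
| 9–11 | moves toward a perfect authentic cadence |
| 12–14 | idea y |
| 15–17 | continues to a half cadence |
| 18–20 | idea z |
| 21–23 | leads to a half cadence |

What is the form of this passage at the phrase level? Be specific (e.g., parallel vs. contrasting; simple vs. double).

The final phrase closes with a half cadence, which is not stronger than the preceding half cadence; the 3 phrases lack an overall antecedent–consequent design and so form a phrase group.

phrase group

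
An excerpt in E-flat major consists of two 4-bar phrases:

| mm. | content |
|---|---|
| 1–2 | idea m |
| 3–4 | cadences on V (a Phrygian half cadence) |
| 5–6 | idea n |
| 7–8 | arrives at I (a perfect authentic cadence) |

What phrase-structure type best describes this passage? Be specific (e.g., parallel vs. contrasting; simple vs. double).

contrasting period

Phrase 1 ends with a Phrygian half cadence (weaker) and phrase 2 with a perfect authentic cadence (stronger): antecedent + consequent = a period.
The two phrases open with different material (m / n), so the period is contrasting.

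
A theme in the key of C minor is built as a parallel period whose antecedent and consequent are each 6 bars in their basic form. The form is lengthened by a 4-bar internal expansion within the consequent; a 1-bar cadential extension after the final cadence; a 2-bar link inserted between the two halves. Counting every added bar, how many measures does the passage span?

19 measures

Basic parallel period: 6 + 6 = 12 bars.
12 (basic form) + 4 (internal expansion) + 1 (cadential extension) + 2 (link) = 19.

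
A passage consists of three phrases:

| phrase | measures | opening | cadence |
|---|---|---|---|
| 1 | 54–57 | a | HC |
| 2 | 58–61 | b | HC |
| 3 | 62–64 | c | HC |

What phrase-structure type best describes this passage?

phrase group

The final phrase closes with a half cadence, which is not stronger than the preceding half cadence; the 3 phrases lack an overall antecedent–consequent design and so form a phrase group.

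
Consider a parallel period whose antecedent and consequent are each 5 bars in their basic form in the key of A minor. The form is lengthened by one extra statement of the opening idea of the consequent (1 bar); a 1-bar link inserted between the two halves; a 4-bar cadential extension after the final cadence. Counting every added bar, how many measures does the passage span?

Basic parallel period: 5 + 5 = 10 bars.
10 (basic form) + 1 (extra statement) + 1 (link) + 4 (cadential extension) = 16.

16 measures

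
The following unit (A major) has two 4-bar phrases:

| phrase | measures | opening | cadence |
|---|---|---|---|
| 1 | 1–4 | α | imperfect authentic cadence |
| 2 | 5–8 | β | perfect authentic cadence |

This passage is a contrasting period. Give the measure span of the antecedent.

measures 1–4

The antecedent is the phrase ending with the weaker cadence (imperfect authentic cadence, phrase 1) and the consequent the one ending more conclusively (perfect authentic cadence, phrase 2); the antecedent is bars 1-4.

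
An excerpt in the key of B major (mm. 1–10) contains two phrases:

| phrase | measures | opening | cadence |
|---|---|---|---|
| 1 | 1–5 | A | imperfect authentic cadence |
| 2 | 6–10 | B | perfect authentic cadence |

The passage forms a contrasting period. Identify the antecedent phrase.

phrase 1

The phrase ending with the weaker cadence (imperfect authentic cadence) is the antecedent; the one ending more conclusively (perfect authentic cadence) is the consequent. The antecedent is phrase 1.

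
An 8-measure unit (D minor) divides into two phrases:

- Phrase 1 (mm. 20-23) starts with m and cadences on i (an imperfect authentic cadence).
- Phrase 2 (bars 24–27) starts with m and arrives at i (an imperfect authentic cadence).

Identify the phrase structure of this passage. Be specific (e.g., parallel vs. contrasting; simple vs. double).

Both phrases have the same opening (m) and the same cadence (imperfect authentic cadence): the second is a restatement, not a consequent, so this is a repeated phrase rather than a period.

repeated phrase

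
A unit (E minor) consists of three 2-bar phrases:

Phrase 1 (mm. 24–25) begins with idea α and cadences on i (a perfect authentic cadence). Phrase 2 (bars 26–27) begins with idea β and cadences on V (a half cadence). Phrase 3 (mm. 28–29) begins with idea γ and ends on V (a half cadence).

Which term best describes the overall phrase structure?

phrase group

The final phrase closes with a half cadence, which is not stronger than the preceding half cadence; the 3 phrases lack an overall antecedent–consequent design and so form a phrase group.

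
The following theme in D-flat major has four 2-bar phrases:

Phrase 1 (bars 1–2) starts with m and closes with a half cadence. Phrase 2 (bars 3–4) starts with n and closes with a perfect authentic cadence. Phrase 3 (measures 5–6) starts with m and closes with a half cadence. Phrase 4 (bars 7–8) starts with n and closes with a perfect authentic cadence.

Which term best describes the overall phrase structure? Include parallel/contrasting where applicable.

The cadence pattern HC–PAC–HC–PAC is weak–strong twice, and phrases 3–4 restate phrases 1–2: a period heard twice, not a double period (which would end weakly at phrase 2).

repeated period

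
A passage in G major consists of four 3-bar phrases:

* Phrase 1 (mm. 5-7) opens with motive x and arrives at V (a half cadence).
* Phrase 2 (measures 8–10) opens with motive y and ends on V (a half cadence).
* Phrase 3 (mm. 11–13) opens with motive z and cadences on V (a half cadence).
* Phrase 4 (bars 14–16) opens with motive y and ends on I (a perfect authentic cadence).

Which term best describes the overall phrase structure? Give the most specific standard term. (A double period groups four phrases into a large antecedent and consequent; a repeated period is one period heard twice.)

Four phrases in two halves: the first half (mm. 5-10) ends with a half cadence, the second (measures 11–16) with a perfect authentic cadence — a large antecedent–consequent pair, i.e. a double period.
Phrase 3 begins with different material from phrase 1, making it contrasting.

contrasting double period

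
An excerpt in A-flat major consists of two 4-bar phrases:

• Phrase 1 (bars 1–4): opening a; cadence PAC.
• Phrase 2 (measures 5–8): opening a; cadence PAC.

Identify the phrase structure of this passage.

Both phrases have the same opening (a) and the same cadence (perfect authentic cadence): the second is a restatement, not a consequent, so this is a repeated phrase rather than a period.

repeated phrase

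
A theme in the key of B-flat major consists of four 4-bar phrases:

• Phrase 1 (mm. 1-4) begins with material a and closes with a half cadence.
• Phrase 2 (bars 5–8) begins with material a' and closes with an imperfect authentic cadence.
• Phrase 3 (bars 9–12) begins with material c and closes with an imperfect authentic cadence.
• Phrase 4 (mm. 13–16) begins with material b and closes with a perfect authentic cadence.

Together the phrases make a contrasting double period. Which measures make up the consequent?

measures 9–16

In a double period the first pair of phrases (ending imperfect authentic cadence) is the large antecedent and the second pair (ending perfect authentic cadence) is the large consequent; the consequent is measures 9–16.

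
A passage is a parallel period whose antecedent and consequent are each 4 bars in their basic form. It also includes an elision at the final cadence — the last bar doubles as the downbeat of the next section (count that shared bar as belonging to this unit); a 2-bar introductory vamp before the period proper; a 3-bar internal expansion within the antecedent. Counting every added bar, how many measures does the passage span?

13 measures

Basic parallel period: 4 + 4 = 8 bars.
8 (basic form) + 2 (introduction) + 3 (internal expansion) = 13.
The elision shares a bar with the next section but does not change this unit's count.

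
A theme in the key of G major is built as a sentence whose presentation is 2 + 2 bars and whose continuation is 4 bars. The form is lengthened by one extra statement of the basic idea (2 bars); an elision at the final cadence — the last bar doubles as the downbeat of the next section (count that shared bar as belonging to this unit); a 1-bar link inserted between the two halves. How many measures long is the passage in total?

Basic sentence: 2 + 2 + 4 = 8 bars.
8 (basic form) + 2 (extra statement) + 1 (link) = 11.
The elision shares a bar with the next section but does not change this unit's count.

11 measures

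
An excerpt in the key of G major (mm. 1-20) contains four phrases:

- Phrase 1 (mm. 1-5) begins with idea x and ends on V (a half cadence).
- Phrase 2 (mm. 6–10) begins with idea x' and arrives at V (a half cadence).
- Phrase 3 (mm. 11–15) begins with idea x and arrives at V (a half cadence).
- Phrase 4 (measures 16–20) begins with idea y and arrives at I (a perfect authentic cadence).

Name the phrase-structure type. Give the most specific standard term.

parallel double period

Four phrases in two halves: the first half (bars 1–10) ends with a half cadence, the second (mm. 11-20) with a perfect authentic cadence — a large antecedent–consequent pair, i.e. a double period.
Phrase 3 begins with the same material as phrase 1, making it parallel.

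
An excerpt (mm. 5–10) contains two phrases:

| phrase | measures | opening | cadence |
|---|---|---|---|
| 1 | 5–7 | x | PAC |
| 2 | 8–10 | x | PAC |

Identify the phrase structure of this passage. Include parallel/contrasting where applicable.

Both phrases have the same opening (x) and the same cadence (perfect authentic cadence): the second is a restatement, not a consequent, so this is a repeated phrase rather than a period.

repeated phrase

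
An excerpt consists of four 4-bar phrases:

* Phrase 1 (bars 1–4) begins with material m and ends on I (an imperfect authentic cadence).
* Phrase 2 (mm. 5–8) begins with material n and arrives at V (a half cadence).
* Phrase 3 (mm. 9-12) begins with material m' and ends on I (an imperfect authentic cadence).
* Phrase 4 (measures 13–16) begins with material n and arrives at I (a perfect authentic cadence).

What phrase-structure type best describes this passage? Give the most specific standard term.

Four phrases in two halves: the first half (mm. 1–8) ends with a half cadence, the second (measures 9–16) with a perfect authentic cadence — a large antecedent–consequent pair, i.e. a double period.
Phrase 3 begins with the same material as phrase 1, making it parallel.

parallel double period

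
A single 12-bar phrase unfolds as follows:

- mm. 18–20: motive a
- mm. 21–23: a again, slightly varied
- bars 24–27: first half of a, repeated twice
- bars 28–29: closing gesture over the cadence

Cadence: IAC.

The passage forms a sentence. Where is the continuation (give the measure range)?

After the presentation (bars 18–23), the continuation covers the fragmentation through the cadence: bars 24–29.

measures 24–29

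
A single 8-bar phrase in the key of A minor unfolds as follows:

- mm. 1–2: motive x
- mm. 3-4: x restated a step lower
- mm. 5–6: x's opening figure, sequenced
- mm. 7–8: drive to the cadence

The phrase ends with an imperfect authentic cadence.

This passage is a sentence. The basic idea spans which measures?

measures 1–2

The presentation of a sentence is the basic idea (mm. 1–2) plus its repetition (mm. 3-4); the basic idea is therefore mm. 1-2.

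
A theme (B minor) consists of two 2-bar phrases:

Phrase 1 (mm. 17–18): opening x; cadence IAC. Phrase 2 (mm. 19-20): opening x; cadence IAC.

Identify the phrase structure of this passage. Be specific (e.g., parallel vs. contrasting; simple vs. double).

Both phrases have the same opening (x) and the same cadence (imperfect authentic cadence): the second is a restatement, not a consequent, so this is a repeated phrase rather than a period.

repeated phrase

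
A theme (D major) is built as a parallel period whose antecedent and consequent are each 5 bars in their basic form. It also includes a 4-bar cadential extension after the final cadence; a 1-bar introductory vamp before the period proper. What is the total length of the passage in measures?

15 measures

Basic parallel period: 5 + 5 = 10 bars.
10 (basic form) + 4 (cadential extension) + 1 (introduction) = 15.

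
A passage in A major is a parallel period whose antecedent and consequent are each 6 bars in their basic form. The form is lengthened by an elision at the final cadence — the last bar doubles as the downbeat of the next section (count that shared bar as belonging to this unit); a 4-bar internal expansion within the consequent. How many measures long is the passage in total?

Basic parallel period: 6 + 6 = 12 bars.
12 (basic form) + 4 (internal expansion) = 16.
The elision shares a bar with the next section but does not change this unit's count.

16 measures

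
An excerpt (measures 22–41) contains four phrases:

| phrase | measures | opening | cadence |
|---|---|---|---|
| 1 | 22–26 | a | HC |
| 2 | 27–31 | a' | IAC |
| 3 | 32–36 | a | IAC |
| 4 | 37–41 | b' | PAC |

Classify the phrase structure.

parallel double period

Four phrases in two halves: the first half (mm. 22–31) ends with an imperfect authentic cadence, the second (bars 32-41) with a perfect authentic cadence — a large antecedent–consequent pair, i.e. a double period.
Phrase 3 begins with the same material as phrase 1, making it parallel.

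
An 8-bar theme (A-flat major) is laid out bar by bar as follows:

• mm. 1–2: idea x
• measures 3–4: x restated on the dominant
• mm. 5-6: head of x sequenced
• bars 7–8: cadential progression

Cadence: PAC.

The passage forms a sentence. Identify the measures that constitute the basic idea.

measures 1–2

The presentation of a sentence is the basic idea (mm. 1–2) plus its repetition (measures 3–4); the basic idea is therefore mm. 1–2.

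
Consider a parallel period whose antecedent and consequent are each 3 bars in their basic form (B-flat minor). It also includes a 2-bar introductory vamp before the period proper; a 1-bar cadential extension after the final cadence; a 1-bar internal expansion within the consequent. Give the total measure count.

10 measures

Basic parallel period: 3 + 3 = 6 bars.
6 (basic form) + 2 (introduction) + 1 (cadential extension) + 1 (internal expansion) = 10.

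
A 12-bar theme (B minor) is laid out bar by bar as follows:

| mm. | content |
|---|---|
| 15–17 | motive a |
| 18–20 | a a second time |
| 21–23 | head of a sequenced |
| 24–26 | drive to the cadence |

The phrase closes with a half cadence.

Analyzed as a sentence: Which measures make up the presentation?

The presentation of a sentence is the basic idea (measures 15–17) plus its repetition (bars 18–20); the presentation is therefore mm. 15–20.

measures 15–20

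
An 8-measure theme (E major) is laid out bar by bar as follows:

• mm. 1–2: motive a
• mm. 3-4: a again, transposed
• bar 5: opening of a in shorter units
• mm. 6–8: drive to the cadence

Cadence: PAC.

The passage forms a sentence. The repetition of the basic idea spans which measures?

measures 3–4

The presentation of a sentence is the basic idea (measures 1–2) plus its repetition (measures 3-4); the repetition of the basic idea is therefore mm. 3–4.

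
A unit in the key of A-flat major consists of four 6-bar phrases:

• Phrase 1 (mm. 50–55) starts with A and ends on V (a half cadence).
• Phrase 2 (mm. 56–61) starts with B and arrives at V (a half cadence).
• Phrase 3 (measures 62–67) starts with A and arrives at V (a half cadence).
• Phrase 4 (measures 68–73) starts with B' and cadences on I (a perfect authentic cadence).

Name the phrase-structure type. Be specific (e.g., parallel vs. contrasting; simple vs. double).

Four phrases in two halves: the first half (measures 50–61) ends with a half cadence, the second (bars 62–73) with a perfect authentic cadence — a large antecedent–consequent pair, i.e. a double period.
Phrase 3 begins with the same material as phrase 1, making it parallel.

parallel double period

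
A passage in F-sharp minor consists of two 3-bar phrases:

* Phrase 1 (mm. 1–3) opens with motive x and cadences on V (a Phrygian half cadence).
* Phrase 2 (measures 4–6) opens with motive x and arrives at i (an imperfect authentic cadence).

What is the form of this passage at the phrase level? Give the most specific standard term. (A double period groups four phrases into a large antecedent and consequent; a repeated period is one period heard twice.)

Phrase 1 ends with a Phrygian half cadence (weaker) and phrase 2 with an imperfect authentic cadence (stronger): antecedent + consequent = a period.
The two phrases open with the same material (x / x), so the period is parallel.

parallel period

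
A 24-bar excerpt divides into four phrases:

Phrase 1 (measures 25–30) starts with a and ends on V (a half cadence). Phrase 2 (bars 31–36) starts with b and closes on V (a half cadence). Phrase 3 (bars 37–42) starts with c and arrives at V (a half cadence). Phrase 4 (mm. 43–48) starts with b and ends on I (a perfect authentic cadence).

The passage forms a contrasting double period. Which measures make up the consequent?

measures 37–48

In a double period the four phrases pair into a large antecedent (phrases 1–2, ending half cadence) and a large consequent (phrases 3–4, ending perfect authentic cadence). The consequent spans measures 37-48.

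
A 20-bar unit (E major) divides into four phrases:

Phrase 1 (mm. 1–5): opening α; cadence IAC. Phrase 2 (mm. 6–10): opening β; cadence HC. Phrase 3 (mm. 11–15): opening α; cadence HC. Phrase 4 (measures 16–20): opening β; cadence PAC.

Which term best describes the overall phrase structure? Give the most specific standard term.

parallel double period

Four phrases in two halves: the first half (mm. 1–10) ends with a half cadence, the second (bars 11-20) with a perfect authentic cadence — a large antecedent–consequent pair, i.e. a double period.
Phrase 3 begins with the same material as phrase 1, making it parallel.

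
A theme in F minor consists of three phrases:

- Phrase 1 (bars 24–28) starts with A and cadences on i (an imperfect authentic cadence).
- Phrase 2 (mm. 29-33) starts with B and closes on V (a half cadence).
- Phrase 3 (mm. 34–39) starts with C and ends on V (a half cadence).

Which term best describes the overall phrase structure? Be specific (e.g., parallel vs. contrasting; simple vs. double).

The final phrase closes with a half cadence, which is not stronger than the preceding half cadence; the 3 phrases lack an overall antecedent–consequent design and so form a phrase group.

phrase group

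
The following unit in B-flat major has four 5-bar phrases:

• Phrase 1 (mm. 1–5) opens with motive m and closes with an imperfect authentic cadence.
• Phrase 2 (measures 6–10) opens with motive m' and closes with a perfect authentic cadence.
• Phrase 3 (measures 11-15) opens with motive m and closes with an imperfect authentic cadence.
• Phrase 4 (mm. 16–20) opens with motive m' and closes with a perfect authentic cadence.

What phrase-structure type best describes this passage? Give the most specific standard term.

The cadence pattern IAC–PAC–IAC–PAC is weak–strong twice, and phrases 3–4 restate phrases 1–2: a period heard twice, not a double period (which would end weakly at phrase 2).

repeated period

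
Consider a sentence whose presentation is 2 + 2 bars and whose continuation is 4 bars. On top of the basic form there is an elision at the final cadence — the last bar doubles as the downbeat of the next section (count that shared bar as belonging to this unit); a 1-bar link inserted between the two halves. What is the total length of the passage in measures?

Basic sentence: 2 + 2 + 4 = 8 bars.
8 (basic form) + 1 (link) = 9.
The elision shares a bar with the next section but does not change this unit's count.

9 measures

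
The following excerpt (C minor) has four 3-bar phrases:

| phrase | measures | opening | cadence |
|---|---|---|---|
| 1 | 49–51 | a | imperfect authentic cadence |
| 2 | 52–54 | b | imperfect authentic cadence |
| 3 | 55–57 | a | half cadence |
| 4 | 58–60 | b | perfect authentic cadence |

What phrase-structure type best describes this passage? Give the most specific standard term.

Four phrases in two halves: the first half (mm. 49-54) ends with an imperfect authentic cadence, the second (measures 55–60) with a perfect authentic cadence — a large antecedent–consequent pair, i.e. a double period.
Phrase 3 begins with the same material as phrase 1, making it parallel.

parallel double period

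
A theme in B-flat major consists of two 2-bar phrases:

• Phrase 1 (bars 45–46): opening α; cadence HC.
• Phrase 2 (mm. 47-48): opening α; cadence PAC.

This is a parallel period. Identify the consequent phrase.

phrase 2

The phrase ending with the weaker cadence (half cadence) is the antecedent; the one ending more conclusively (perfect authentic cadence) is the consequent. The consequent is phrase 2.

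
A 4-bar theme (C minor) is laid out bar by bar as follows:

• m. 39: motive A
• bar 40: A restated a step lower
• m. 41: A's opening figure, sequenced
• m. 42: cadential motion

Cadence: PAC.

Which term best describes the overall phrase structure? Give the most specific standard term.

sentence

Basic idea (m. 39) + its repetition (m. 40) form the presentation; fragmentation and cadence (bars 41–42) form the continuation — the 4-bar whole is a sentence.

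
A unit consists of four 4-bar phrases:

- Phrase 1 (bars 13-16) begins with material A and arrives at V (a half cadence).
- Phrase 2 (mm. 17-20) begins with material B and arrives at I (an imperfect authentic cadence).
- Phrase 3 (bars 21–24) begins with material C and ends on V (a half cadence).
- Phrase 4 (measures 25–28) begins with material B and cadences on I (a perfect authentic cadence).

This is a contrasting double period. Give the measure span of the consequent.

measures 21–28

In a double period the first pair of phrases (ending imperfect authentic cadence) is the large antecedent and the second pair (ending perfect authentic cadence) is the large consequent; the consequent is measures 21–28.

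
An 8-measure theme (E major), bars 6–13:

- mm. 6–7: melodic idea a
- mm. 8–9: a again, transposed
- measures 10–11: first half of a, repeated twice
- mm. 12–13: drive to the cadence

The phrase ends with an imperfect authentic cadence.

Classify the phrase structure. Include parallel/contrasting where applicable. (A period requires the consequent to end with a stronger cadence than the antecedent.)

sentence

Basic idea (measures 6-7) + its repetition (bars 8–9) form the presentation; fragmentation and cadence (bars 10–13) form the continuation — the 8-bar whole is a sentence.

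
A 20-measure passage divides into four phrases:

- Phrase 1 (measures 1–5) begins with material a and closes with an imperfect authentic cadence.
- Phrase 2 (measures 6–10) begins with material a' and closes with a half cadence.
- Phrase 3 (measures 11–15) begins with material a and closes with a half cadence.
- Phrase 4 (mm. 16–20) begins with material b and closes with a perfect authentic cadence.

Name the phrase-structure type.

parallel double period

Four phrases in two halves: the first half (mm. 1-10) ends with a half cadence, the second (mm. 11-20) with a perfect authentic cadence — a large antecedent–consequent pair, i.e. a double period.
Phrase 3 begins with the same material as phrase 1, making it parallel.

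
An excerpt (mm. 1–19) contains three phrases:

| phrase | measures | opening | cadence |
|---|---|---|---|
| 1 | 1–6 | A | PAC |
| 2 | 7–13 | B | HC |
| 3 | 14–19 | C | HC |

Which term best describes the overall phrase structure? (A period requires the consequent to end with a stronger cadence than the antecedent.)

phrase group

The final phrase closes with a half cadence, which is not stronger than the preceding half cadence; the 3 phrases lack an overall antecedent–consequent design and so form a phrase group.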